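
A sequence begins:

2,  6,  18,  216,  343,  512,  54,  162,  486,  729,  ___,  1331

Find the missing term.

1000

Reading positions in blocks of 6 reveals the pattern AAABBB — 2 tracks woven together.
Subsequence A: 2, 6, 18, 54, 162, 486 (a geometric progression (common ratio 3)).
Subsequence B: 216, 343, 512, 729, ?, 1331 (the cubes 6³, 7³, 8³, …).
Filling subsequence B at index 5 by its rule yields 1000.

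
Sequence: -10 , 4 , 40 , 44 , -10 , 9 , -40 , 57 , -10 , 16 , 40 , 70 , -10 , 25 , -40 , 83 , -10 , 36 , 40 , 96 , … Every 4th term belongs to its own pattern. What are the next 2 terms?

-10, 49

Split by position mod 4: positions 1, 5, 9, … form one track, and each other residue class forms its own.
Stream A: -10, -10, -10, -10, -10 (the constant sequence -10).
Stream B: 4, 9, 16, 25, 36 (the squares 2², 3², 4², …).
Stream C: 40, -40, 40, -40, 40 (oscillating between 40 and -40).
Stream D: 44, 57, 70, 83, 96 (adding 13 each time).
Position 21 falls in stream A as its term 6, giving -10.
Term 22 comes from stream B (its 6th entry): 49.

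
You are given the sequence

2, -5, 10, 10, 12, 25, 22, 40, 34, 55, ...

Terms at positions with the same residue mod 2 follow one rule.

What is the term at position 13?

90

Split by position mod 2 into 2 tracks.
Stream A: 2, 10, 12, 22, 34 (a Fibonacci-like recurrence a_n = a_{n-1} + a_{n-2}).
Stream B: -5, 10, 25, 40, 55 (arithmetic, step +15).
Position 13 → stream A, term 7 = 90.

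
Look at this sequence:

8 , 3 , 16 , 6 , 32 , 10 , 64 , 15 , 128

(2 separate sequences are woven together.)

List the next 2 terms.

21, 256

The terms cycle through 2 interleaved subsequences.
Track A: 8, 16, 32, 64, 128 (powers of 2).
Track B: 3, 6, 10, 15 (triangular numbers n(n+1)/2 for n = 2, 3, …).
Term 10 comes from track B (its 5th entry): 21.
Term 11 comes from track A (its 6th entry): 256.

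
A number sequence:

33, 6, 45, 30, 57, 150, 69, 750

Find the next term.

Positions 1, 3, 5, … form one subsequence and positions 2, 4, 6, … form another.
Track A is 33, 45, 57, 69, which is arithmetic, step +12.
Track B is 6, 30, 150, 750, which is geometric, ×5 each step.
The 9th slot belongs to track A; its 5th term is 81.

81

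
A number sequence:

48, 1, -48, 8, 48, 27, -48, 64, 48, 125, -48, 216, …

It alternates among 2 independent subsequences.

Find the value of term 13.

Split by position mod 2 into 2 tracks.
Track A: 48, -48, 48, -48, 48, -48. Alternating ±48.
Track B: 1, 8, 27, 64, 125, 216. The cubes 1³, 2³, 3³, ….
Position 13 falls in track A as its term 7, giving 48.

48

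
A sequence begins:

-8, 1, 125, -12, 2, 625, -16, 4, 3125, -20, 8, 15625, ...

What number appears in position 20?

The terms cycle through 3 interleaved subsequences.
Stream A: -8, -12, -16, -20. Arithmetic, step −4.
Stream B: 1, 2, 4, 8. Geometric, ×2 each step.
Stream C: 125, 625, 3125, 15625. Powers 5^3, 5^4, 5^5, ….
Position 20 → stream B, term 7 = 64.

64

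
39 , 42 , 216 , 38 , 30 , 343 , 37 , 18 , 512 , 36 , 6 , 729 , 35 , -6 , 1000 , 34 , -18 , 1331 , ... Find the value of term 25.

Split by position mod 3 into 3 tracks.
Subsequence A: 39, 38, 37, 36, 35, 34 (arithmetic, step −1).
Subsequence B: 42, 30, 18, 6, -6, -18 (arithmetic, step −12).
Subsequence C: 216, 343, 512, 729, 1000, 1331 (perfect cubes starting at 6³).
Position 25 → subsequence A, term 9 = 31.

31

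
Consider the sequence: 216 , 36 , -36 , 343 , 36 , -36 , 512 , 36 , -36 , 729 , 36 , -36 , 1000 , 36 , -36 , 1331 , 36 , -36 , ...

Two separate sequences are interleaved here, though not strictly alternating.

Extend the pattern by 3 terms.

1728, 36, -36

Reading positions in blocks of 3 reveals the pattern ABB — 2 tracks woven together.
Track A is 216, 343, 512, 729, 1000, 1331, which is perfect cubes starting at 6³.
Track B is 36, -36, 36, -36, 36, -36, 36, -36, 36, -36, 36, -36, which is alternating ±36.
Position 19 falls in track A as its term 7, giving 1728.
Term 20 comes from track B (its 13th entry): 36.
Position 21 falls in track B as its term 14, giving -36.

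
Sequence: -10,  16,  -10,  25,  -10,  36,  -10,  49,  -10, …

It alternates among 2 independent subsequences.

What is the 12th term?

Positions 1, 3, 5, … form one subsequence and positions 2, 4, 6, … form another.
Stream A = -10, -10, -10, -10, -10: the constant sequence -10.
Stream B = 16, 25, 36, 49: consecutive squares n² from n = 4.
Position 12 → stream B, term 6 = 81.

81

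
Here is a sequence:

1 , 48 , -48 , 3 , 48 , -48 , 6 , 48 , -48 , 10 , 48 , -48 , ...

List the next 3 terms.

15, 48, -48

The slot pattern repeats as ABB (period 3), so there are 2 interleaved tracks.
Stream A: 1, 3, 6, 10. Triangular numbers n(n+1)/2 for n = 1, 2, ….
Stream B: 48, -48, 48, -48, 48, -48, 48, -48. The oscillation 48·(−1)^(n+1).
Position 13 → stream A, term 5 = 15.
Position 14 falls in stream B as its term 9, giving 48.
Position 15 falls in stream B as its term 10, giving -48.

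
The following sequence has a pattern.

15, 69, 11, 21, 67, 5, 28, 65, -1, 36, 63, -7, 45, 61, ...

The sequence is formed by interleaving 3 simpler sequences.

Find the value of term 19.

Split by position mod 3 into 3 tracks.
Track A = 15, 21, 28, 36, 45: the triangular numbers T_5, T_6, ….
Track B = 69, 67, 65, 63, 61: arithmetic with common difference −2.
Track C = 11, 5, -1, -7: arithmetic, step −6.
The 19th slot belongs to track A; its 7th term is 66.

66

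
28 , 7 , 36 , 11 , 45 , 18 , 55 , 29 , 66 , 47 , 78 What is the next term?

76

Split by position mod 2 into 2 tracks.
Track A: 28, 36, 45, 55, 66, 78 — triangular numbers starting at T_7.
Track B: 7, 11, 18, 29, 47 — Fibonacci-style (each term is the sum of the two before it).
Position 12 falls in track B as its term 6, giving 76.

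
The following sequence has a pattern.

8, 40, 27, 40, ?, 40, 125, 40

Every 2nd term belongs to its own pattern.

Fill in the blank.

64

Odd-indexed and even-indexed terms follow separate rules.
Track A: 8, 27, ?, 125 — perfect cubes starting at 2³.
Track B: 40, 40, 40, 40 — constant 40.
The gap is track A's term 3; the rule gives 64.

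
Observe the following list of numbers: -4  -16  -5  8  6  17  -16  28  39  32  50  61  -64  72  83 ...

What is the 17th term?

94

Positions follow the repeating pattern ABB; grouping by letter gives 2 tracks.
Subsequence A: -4, 8, -16, 32, -64 — multiplying by -2 each time.
Subsequence B: -16, -5, 6, 17, 28, 39, 50, 61, 72, 83 — arithmetic with common difference +11.
Position 17 → subsequence B, term 11 = 94.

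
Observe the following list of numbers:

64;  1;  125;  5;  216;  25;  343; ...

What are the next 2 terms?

Taking every 2nd term gives 2 separate tracks.
Stream A: 64, 125, 216, 343 (perfect cubes starting at 4³).
Stream B: 1, 5, 25 (powers of 5).
Position 8 → stream B, term 4 = 125.
Position 9 → stream A, term 5 = 512.

125, 512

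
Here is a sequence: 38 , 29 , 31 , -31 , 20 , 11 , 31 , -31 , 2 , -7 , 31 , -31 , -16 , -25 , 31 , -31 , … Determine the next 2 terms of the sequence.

Positions follow the repeating pattern AABB; grouping by letter gives 2 tracks.
Track A is 38, 29, 20, 11, 2, -7, -16, -25, which is arithmetic, step −9.
Track B is 31, -31, 31, -31, 31, -31, 31, -31, which is oscillating between 31 and -31.
Term 17 comes from track A (its 9th entry): -34.
The 18th slot belongs to track A; its 10th term is -43.

-34, -43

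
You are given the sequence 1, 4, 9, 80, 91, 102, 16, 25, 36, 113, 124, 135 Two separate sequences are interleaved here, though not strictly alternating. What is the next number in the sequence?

The slot pattern repeats as AAABBB (period 6), so there are 2 interleaved tracks.
Track A: 1, 4, 9, 16, 25, 36 — perfect squares starting at 1².
Track B: 80, 91, 102, 113, 124, 135 — arithmetic with common difference +11.
Term 13 comes from track A (its 7th entry): 49.

49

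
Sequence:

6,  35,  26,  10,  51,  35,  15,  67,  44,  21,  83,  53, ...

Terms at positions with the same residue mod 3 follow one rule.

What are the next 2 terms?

28, 99

Taking every 3rd term gives 3 separate tracks.
Subsequence A: 6, 10, 15, 21. Triangular numbers n(n+1)/2 for n = 3, 4, ….
Subsequence B: 35, 51, 67, 83. Adding 16 each time.
Subsequence C: 26, 35, 44, 53. Adding 9 each time.
The 13th slot belongs to subsequence A; its 5th term is 28.
Term 14 comes from subsequence B (its 5th entry): 99.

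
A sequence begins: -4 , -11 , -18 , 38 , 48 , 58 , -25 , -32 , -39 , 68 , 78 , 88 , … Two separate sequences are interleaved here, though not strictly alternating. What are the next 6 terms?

-46, -53, -60, 98, 108, 118

The slot pattern repeats as AAABBB (period 6), so there are 2 interleaved tracks.
Track A: -4, -11, -18, -25, -32, -39. Linear: a_n = 3 − 7·n.
Track B: 38, 48, 58, 68, 78, 88. Linear: a_n = 28 + 10·n.
Term 13 comes from track A (its 7th entry): -46.
Term 14 comes from track A (its 8th entry): -53.
The 15th slot belongs to track A; its 9th term is -60.
Position 16 → track B, term 7 = 98.
Term 17 comes from track B (its 8th entry): 108.
Position 18 falls in track B as its term 9, giving 118.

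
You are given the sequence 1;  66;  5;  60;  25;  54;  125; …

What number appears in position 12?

The terms cycle through 2 interleaved subsequences.
Track A: 1, 5, 25, 125 — successive powers of 5.
Track B: 66, 60, 54 — subtracting 6 each time.
The 12th slot belongs to track B; its 6th term is 36.

36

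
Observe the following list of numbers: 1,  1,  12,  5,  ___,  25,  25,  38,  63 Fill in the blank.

13

The slot pattern repeats as ABB (period 3), so there are 2 interleaved tracks.
Track A is 1, 5, 25, which is geometric with ratio 5.
Track B is 1, 12, ?, 25, 38, 63, which is each term equals the sum of the previous two.
The gap is track B's term 3; the rule gives 13.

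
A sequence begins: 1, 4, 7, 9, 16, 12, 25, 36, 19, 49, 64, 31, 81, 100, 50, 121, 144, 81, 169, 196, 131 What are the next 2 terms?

Reading positions in blocks of 3 reveals the pattern AAB — 2 tracks woven together.
Track A = 1, 4, 9, 16, 25, 36, 49, 64, 81, 100, 121, 144, 169, 196: perfect squares starting at 1².
Track B = 7, 12, 19, 31, 50, 81, 131: a Fibonacci-like recurrence a_n = a_{n-1} + a_{n-2}.
Position 22 falls in track A as its term 15, giving 225.
The 23rd slot belongs to track A; its 16th term is 256.

225, 256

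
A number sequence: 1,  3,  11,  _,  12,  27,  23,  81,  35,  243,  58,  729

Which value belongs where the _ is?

Odd-indexed and even-indexed terms follow separate rules.
Subsequence A = 1, 11, 12, 23, 35, 58: Fibonacci-style (each term is the sum of the two before it).
Subsequence B = 3, ?, 27, 81, 243, 729: geometric with ratio 3.
The gap is subsequence B's term 2; the rule gives 9.

9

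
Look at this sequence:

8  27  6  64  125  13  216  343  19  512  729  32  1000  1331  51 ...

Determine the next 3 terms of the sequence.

The slot pattern repeats as AAB (period 3), so there are 2 interleaved tracks.
Track A: 8, 27, 64, 125, 216, 343, 512, 729, 1000, 1331 (the cubes 2³, 3³, 4³, …).
Track B: 6, 13, 19, 32, 51 (Fibonacci-style (each term is the sum of the two before it)).
Term 16 comes from track A (its 11th entry): 1728.
Term 17 comes from track A (its 12th entry): 2197.
Position 18 falls in track B as its term 6, giving 83.

1728, 2197, 83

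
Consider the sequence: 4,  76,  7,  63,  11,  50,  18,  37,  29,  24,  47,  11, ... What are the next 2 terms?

Split by position mod 2 into 2 tracks.
Stream A is 4, 7, 11, 18, 29, 47, which is Fibonacci-style (each term is the sum of the two before it).
Stream B is 76, 63, 50, 37, 24, 11, which is linear: a_n = 89 − 13·n.
The 13th slot belongs to stream A; its 7th term is 76.
The 14th slot belongs to stream B; its 7th term is -2.

76, -2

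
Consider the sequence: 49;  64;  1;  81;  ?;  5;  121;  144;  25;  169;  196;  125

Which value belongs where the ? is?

The slot pattern repeats as AAB (period 3), so there are 2 interleaved tracks.
Track A: 49, 64, 81, ?, 121, 144, 169, 196 — consecutive squares n² from n = 7.
Track B: 1, 5, 25, 125 — successive powers of 5.
Track A's pattern makes the blank 100.

100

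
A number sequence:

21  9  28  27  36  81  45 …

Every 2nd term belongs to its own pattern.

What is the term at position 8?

243

Positions 1, 3, 5, … form one subsequence and positions 2, 4, 6, … form another.
Subsequence A = 21, 28, 36, 45: the triangular numbers T_6, T_7, ….
Subsequence B = 9, 27, 81: powers of 3.
The 8th slot belongs to subsequence B; its 4th term is 243.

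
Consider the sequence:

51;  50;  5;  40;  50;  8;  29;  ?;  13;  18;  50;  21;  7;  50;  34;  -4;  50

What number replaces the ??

The terms cycle through 3 interleaved subsequences.
Stream A is 51, 40, 29, 18, 7, -4, which is subtracting 11 each time.
Stream B is 50, 50, ?, 50, 50, 50, which is always 50.
Stream C is 5, 8, 13, 21, 34, which is a Fibonacci-like recurrence a_n = a_{n-1} + a_{n-2}.
Stream B's pattern makes the blank 50.

50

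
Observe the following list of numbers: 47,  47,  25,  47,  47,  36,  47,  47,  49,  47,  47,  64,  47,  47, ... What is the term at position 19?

Positions follow the repeating pattern AAB; grouping by letter gives 2 tracks.
Stream A is 47, 47, 47, 47, 47, 47, 47, 47, 47, 47, which is always 47.
Stream B is 25, 36, 49, 64, which is perfect squares starting at 5².
The 19th slot belongs to stream A; its 13th term is 47.

47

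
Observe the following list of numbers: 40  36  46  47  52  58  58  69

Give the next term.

Split by position mod 2 into 2 tracks.
Subsequence A: 40, 46, 52, 58 (arithmetic, step +6).
Subsequence B: 36, 47, 58, 69 (arithmetic with common difference +11).
The 9th slot belongs to subsequence A; its 5th term is 64.

64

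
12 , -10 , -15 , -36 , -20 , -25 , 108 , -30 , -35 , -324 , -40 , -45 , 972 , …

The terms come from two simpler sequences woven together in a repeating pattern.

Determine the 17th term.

Reading positions in blocks of 3 reveals the pattern ABB — 2 tracks woven together.
Track A: 12, -36, 108, -324, 972. A geometric progression (common ratio -3).
Track B: -10, -15, -20, -25, -30, -35, -40, -45. Subtracting 5 each time.
The 17th slot belongs to track B; its 11th term is -60.

-60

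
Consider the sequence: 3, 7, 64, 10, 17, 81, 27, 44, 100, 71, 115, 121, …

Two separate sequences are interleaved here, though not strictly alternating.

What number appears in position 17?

The slot pattern repeats as AAB (period 3), so there are 2 interleaved tracks.
Track A = 3, 7, 10, 17, 27, 44, 71, 115: Fibonacci-style (each term is the sum of the two before it).
Track B = 64, 81, 100, 121: perfect squares starting at 8².
Position 17 falls in track A as its term 12, giving 788.

788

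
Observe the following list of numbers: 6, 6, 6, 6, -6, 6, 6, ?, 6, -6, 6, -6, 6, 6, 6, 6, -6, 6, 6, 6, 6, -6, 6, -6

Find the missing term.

Reading positions in blocks of 6 reveals the pattern AAABBB — 2 tracks woven together.
Track A is 6, 6, 6, 6, ?, 6, 6, 6, 6, 6, 6, 6, which is constant 6.
Track B is 6, -6, 6, -6, 6, -6, 6, -6, 6, -6, 6, -6, which is alternating ±6.
Track A's pattern makes the blank 6.

6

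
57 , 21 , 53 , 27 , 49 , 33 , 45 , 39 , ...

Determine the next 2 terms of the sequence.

41, 45

Odd-indexed and even-indexed terms follow separate rules.
Track A = 57, 53, 49, 45: arithmetic, step −4.
Track B = 21, 27, 33, 39: arithmetic, step +6.
Term 9 comes from track A (its 5th entry): 41.
Position 10 → track B, term 5 = 45.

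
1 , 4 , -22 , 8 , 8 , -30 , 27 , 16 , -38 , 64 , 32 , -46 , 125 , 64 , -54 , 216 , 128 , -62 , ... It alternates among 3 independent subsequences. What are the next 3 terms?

Split by position mod 3 into 3 tracks.
Track A is 1, 8, 27, 64, 125, 216, which is the cubes 1³, 2³, 3³, ….
Track B is 4, 8, 16, 32, 64, 128, which is powers of 2.
Track C is -22, -30, -38, -46, -54, -62, which is subtracting 8 each time.
Term 19 comes from track A (its 7th entry): 343.
Term 20 comes from track B (its 7th entry): 256.
The 21st slot belongs to track C; its 7th term is -70.

343, 256, -70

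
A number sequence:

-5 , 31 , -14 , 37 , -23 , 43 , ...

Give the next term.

-32

The terms cycle through 2 interleaved subsequences.
Stream A = -5, -14, -23: linear: a_n = 4 − 9·n.
Stream B = 31, 37, 43: linear: a_n = 25 + 6·n.
Position 7 → stream A, term 4 = -32.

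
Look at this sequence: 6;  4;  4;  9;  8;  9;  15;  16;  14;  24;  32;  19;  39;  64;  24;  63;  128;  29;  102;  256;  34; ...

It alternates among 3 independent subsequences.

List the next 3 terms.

Taking every 3rd term gives 3 separate tracks.
Track A: 6, 9, 15, 24, 39, 63, 102 — a Fibonacci-like recurrence a_n = a_{n-1} + a_{n-2}.
Track B: 4, 8, 16, 32, 64, 128, 256 — successive powers of 2.
Track C: 4, 9, 14, 19, 24, 29, 34 — linear: a_n = -1 + 5·n.
The 22nd slot belongs to track A; its 8th term is 165.
The 23rd slot belongs to track B; its 8th term is 512.
Term 24 comes from track C (its 8th entry): 39.

165, 512, 39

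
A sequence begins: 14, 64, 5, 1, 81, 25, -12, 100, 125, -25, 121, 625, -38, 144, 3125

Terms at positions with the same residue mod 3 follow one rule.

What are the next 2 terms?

-51, 169

Split by position mod 3: positions 1, 4, 7, … form one track, and each other residue class forms its own.
Subsequence A = 14, 1, -12, -25, -38: arithmetic with common difference −13.
Subsequence B = 64, 81, 100, 121, 144: consecutive squares n² from n = 8.
Subsequence C = 5, 25, 125, 625, 3125: geometric with ratio 5.
Term 16 comes from subsequence A (its 6th entry): -51.
Term 17 comes from subsequence B (its 6th entry): 169.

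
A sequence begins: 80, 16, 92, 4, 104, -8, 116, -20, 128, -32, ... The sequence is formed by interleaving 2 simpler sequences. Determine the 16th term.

Split by position mod 2 into 2 tracks.
Subsequence A: 80, 92, 104, 116, 128 (arithmetic with common difference +12).
Subsequence B: 16, 4, -8, -20, -32 (subtracting 12 each time).
The 16th slot belongs to subsequence B; its 8th term is -68.

-68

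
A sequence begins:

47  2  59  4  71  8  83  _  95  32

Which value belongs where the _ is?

Odd-indexed and even-indexed terms follow separate rules.
Track A: 47, 59, 71, 83, 95. Adding 12 each time.
Track B: 2, 4, 8, ?, 32. A geometric progression (common ratio 2).
So the missing entry in track B is 16.

16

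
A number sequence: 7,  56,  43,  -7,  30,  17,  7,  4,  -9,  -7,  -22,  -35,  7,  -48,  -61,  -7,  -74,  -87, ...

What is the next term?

Reading positions in blocks of 3 reveals the pattern ABB — 2 tracks woven together.
Subsequence A: 7, -7, 7, -7, 7, -7 — oscillating between 7 and -7.
Subsequence B: 56, 43, 30, 17, 4, -9, -22, -35, -48, -61, -74, -87 — linear: a_n = 69 − 13·n.
The 19th slot belongs to subsequence A; its 7th term is 7.

7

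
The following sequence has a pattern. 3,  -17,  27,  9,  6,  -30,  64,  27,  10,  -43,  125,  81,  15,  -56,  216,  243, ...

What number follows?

21

The terms cycle through 4 interleaved subsequences.
Track A: 3, 6, 10, 15 (triangular numbers starting at T_2).
Track B: -17, -30, -43, -56 (arithmetic, step −13).
Track C: 27, 64, 125, 216 (consecutive cubes n³ from n = 3).
Track D: 9, 27, 81, 243 (a geometric progression (common ratio 3)).
Position 17 → track A, term 5 = 21.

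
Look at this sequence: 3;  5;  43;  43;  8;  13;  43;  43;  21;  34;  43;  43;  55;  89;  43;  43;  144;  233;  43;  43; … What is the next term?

377

Positions follow the repeating pattern AABB; grouping by letter gives 2 tracks.
Subsequence A: 3, 5, 8, 13, 21, 34, 55, 89, 144, 233 (each term equals the sum of the previous two).
Subsequence B: 43, 43, 43, 43, 43, 43, 43, 43, 43, 43 (always 43).
Position 21 → subsequence A, term 11 = 377.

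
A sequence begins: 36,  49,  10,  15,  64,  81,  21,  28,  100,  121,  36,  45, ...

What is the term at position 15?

Reading positions in blocks of 4 reveals the pattern AABB — 2 tracks woven together.
Track A: 36, 49, 64, 81, 100, 121 (consecutive squares n² from n = 6).
Track B: 10, 15, 21, 28, 36, 45 (triangular numbers starting at T_4).
Position 15 → track B, term 7 = 55.

55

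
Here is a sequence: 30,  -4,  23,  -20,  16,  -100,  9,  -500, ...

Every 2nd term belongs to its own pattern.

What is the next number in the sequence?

2

Taking every 2nd term gives 2 separate tracks.
Track A: 30, 23, 16, 9 (arithmetic with common difference −7).
Track B: -4, -20, -100, -500 (geometric with ratio 5).
Position 9 → track A, term 5 = 2.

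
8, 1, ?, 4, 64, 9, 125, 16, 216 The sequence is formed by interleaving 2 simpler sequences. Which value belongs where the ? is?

27

Taking every 2nd term gives 2 separate tracks.
Subsequence A: 8, ?, 64, 125, 216 — consecutive cubes n³ from n = 2.
Subsequence B: 1, 4, 9, 16 — consecutive squares n² from n = 1.
The gap is subsequence A's term 2; the rule gives 27.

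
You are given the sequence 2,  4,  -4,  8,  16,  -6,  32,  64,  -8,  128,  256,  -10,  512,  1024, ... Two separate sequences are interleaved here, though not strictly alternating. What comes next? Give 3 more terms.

Reading positions in blocks of 3 reveals the pattern AAB — 2 tracks woven together.
Track A: 2, 4, 8, 16, 32, 64, 128, 256, 512, 1024 (geometric, ×2 each step).
Track B: -4, -6, -8, -10 (arithmetic with common difference −2).
The 15th slot belongs to track B; its 5th term is -12.
The 16th slot belongs to track A; its 11th term is 2048.
Term 17 comes from track A (its 12th entry): 4096.

-12, 2048, 4096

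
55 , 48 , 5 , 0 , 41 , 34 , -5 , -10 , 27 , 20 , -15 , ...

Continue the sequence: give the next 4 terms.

The slot pattern repeats as AABB (period 4), so there are 2 interleaved tracks.
Track A: 55, 48, 41, 34, 27, 20 (arithmetic with common difference −7).
Track B: 5, 0, -5, -10, -15 (arithmetic, step −5).
The 12th slot belongs to track B; its 6th term is -20.
Term 13 comes from track A (its 7th entry): 13.
The 14th slot belongs to track A; its 8th term is 6.
Position 15 → track B, term 7 = -25.

-20, 13, 6, -25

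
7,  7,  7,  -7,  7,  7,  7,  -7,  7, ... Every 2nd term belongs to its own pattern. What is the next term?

7

Split by position mod 2 into 2 tracks.
Stream A: 7, 7, 7, 7, 7. The constant sequence 7.
Stream B: 7, -7, 7, -7. Alternating ±7.
Position 10 → stream B, term 5 = 7.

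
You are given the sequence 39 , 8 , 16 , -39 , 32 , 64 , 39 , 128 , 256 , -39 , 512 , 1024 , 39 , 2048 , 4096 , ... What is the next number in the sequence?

Positions follow the repeating pattern ABB; grouping by letter gives 2 tracks.
Track A: 39, -39, 39, -39, 39 (the oscillation 39·(−1)^(n+1)).
Track B: 8, 16, 32, 64, 128, 256, 512, 1024, 2048, 4096 (powers of 2).
Position 16 falls in track A as its term 6, giving -39.

-39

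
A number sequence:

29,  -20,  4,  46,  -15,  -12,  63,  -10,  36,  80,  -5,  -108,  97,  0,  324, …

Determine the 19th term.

131

Read the sequence 3 terms at a time; column i is its own pattern.
Stream A = 29, 46, 63, 80, 97: adding 17 each time.
Stream B = -20, -15, -10, -5, 0: arithmetic, step +5.
Stream C = 4, -12, 36, -108, 324: geometric, ×-3 each step.
Position 19 falls in stream A as its term 7, giving 131.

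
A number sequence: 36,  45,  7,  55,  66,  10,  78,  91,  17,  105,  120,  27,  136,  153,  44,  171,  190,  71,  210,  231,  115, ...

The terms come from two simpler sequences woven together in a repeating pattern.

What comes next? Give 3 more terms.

253, 276, 186

The slot pattern repeats as AAB (period 3), so there are 2 interleaved tracks.
Track A: 36, 45, 55, 66, 78, 91, 105, 120, 136, 153, 171, 190, 210, 231. Triangular numbers n(n+1)/2 for n = 8, 9, ….
Track B: 7, 10, 17, 27, 44, 71, 115. Each term equals the sum of the previous two.
Position 22 falls in track A as its term 15, giving 253.
The 23rd slot belongs to track A; its 16th term is 276.
Term 24 comes from track B (its 8th entry): 186.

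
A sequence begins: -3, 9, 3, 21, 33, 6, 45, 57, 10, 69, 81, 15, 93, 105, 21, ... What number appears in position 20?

Reading positions in blocks of 3 reveals the pattern AAB — 2 tracks woven together.
Stream A: -3, 9, 21, 33, 45, 57, 69, 81, 93, 105 — arithmetic with common difference +12.
Stream B: 3, 6, 10, 15, 21 — the triangular numbers T_2, T_3, ….
Position 20 falls in stream A as its term 14, giving 153.

153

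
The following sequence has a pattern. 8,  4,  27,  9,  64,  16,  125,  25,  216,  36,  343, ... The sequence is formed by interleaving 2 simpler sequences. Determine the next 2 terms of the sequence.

49, 512

Split by position mod 2 into 2 tracks.
Stream A: 8, 27, 64, 125, 216, 343 — perfect cubes starting at 2³.
Stream B: 4, 9, 16, 25, 36 — the squares 2², 3², 4², ….
Position 12 falls in stream B as its term 6, giving 49.
Position 13 falls in stream A as its term 7, giving 512.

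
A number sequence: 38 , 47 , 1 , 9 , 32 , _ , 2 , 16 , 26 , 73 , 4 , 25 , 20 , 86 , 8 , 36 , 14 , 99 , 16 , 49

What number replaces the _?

60

Read the sequence 4 terms at a time; column i is its own pattern.
Stream A is 38, 32, 26, 20, 14, which is subtracting 6 each time.
Stream B is 47, ?, 73, 86, 99, which is linear: a_n = 34 + 13·n.
Stream C is 1, 2, 4, 8, 16, which is a geometric progression (common ratio 2).
Stream D is 9, 16, 25, 36, 49, which is the squares 3², 4², 5², ….
The gap is stream B's term 2; the rule gives 60.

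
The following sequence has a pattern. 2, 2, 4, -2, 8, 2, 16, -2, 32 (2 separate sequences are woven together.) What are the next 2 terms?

Split by position mod 2 into 2 tracks.
Stream A: 2, 4, 8, 16, 32. Successive powers of 2.
Stream B: 2, -2, 2, -2. Alternating ±2.
The 10th slot belongs to stream B; its 5th term is 2.
Term 11 comes from stream A (its 6th entry): 64.

2, 64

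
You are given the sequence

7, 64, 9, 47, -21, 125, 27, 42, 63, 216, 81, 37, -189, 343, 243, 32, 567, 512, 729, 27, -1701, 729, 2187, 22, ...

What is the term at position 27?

6561

Taking every 4th term gives 4 separate tracks.
Subsequence A: 7, -21, 63, -189, 567, -1701 (a geometric progression (common ratio -3)).
Subsequence B: 64, 125, 216, 343, 512, 729 (perfect cubes starting at 4³).
Subsequence C: 9, 27, 81, 243, 729, 2187 (successive powers of 3).
Subsequence D: 47, 42, 37, 32, 27, 22 (subtracting 5 each time).
Position 27 → subsequence C, term 7 = 6561.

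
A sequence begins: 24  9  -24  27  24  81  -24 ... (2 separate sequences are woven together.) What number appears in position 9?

24

The terms cycle through 2 interleaved subsequences.
Stream A: 24, -24, 24, -24 (alternating ±24).
Stream B: 9, 27, 81 (powers of 3).
Position 9 falls in stream A as its term 5, giving 24.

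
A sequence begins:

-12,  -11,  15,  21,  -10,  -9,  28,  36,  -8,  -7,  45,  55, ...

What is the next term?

Positions follow the repeating pattern AABB; grouping by letter gives 2 tracks.
Track A is -12, -11, -10, -9, -8, -7, which is arithmetic, step +1.
Track B is 15, 21, 28, 36, 45, 55, which is triangular numbers starting at T_5.
Position 13 falls in track A as its term 7, giving -6.

-6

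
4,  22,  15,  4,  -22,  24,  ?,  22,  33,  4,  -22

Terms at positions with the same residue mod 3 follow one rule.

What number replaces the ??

Split by position mod 3: positions 1, 4, 7, … form one track, and each other residue class forms its own.
Track A = 4, 4, ?, 4: the constant sequence 4.
Track B = 22, -22, 22, -22: alternating ±22.
Track C = 15, 24, 33: linear: a_n = 6 + 9·n.
Filling track A at index 3 by its rule yields 4.

4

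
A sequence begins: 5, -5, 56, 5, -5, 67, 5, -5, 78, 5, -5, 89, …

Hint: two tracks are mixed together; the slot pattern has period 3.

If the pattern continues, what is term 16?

5

Positions follow the repeating pattern AAB; grouping by letter gives 2 tracks.
Subsequence A: 5, -5, 5, -5, 5, -5, 5, -5 — alternating ±5.
Subsequence B: 56, 67, 78, 89 — arithmetic with common difference +11.
Position 16 → subsequence A, term 11 = 5.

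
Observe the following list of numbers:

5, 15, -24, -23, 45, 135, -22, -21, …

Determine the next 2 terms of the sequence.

405, 1215

The slot pattern repeats as AABB (period 4), so there are 2 interleaved tracks.
Stream A is 5, 15, 45, 135, which is geometric, ×3 each step.
Stream B is -24, -23, -22, -21, which is arithmetic with common difference +1.
Position 9 falls in stream A as its term 5, giving 405.
Term 10 comes from stream A (its 6th entry): 1215.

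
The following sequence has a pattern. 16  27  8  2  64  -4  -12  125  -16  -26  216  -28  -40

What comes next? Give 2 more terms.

The terms cycle through 3 interleaved subsequences.
Track A: 16, 2, -12, -26, -40 — linear: a_n = 30 − 14·n.
Track B: 27, 64, 125, 216 — consecutive cubes n³ from n = 3.
Track C: 8, -4, -16, -28 — subtracting 12 each time.
Position 14 → track B, term 5 = 343.
The 15th slot belongs to track C; its 5th term is -40.

343, -40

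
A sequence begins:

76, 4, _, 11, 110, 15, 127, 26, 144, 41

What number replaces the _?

93

Taking every 2nd term gives 2 separate tracks.
Subsequence A: 76, ?, 110, 127, 144 (arithmetic, step +17).
Subsequence B: 4, 11, 15, 26, 41 (each term equals the sum of the previous two).
Subsequence A's pattern makes the blank 93.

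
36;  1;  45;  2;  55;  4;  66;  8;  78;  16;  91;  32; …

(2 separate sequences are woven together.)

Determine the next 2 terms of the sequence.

Taking every 2nd term gives 2 separate tracks.
Stream A: 36, 45, 55, 66, 78, 91 (triangular numbers starting at T_8).
Stream B: 1, 2, 4, 8, 16, 32 (successive powers of 2).
Position 13 falls in stream A as its term 7, giving 105.
Position 14 → stream B, term 7 = 64.

105, 64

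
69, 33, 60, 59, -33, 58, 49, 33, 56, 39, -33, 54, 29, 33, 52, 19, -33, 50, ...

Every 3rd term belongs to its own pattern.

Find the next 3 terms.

9, 33, 48

Split by position mod 3 into 3 tracks.
Stream A: 69, 59, 49, 39, 29, 19 — linear: a_n = 79 − 10·n.
Stream B: 33, -33, 33, -33, 33, -33 — alternating ±33.
Stream C: 60, 58, 56, 54, 52, 50 — linear: a_n = 62 − 2·n.
Position 19 falls in stream A as its term 7, giving 9.
The 20th slot belongs to stream B; its 7th term is 33.
Position 21 falls in stream C as its term 7, giving 48.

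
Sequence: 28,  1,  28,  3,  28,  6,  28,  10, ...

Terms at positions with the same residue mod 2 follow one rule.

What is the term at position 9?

28

Split by position mod 2 into 2 tracks.
Track A = 28, 28, 28, 28: constant 28.
Track B = 1, 3, 6, 10: the triangular numbers T_1, T_2, ….
The 9th slot belongs to track A; its 5th term is 28.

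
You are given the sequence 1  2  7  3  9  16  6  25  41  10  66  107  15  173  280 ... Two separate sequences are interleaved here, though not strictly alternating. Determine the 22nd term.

The slot pattern repeats as ABB (period 3), so there are 2 interleaved tracks.
Track A: 1, 3, 6, 10, 15 (triangular numbers n(n+1)/2 for n = 1, 2, …).
Track B: 2, 7, 9, 16, 25, 41, 66, 107, 173, 280 (each term equals the sum of the previous two).
Position 22 → track A, term 8 = 36.

36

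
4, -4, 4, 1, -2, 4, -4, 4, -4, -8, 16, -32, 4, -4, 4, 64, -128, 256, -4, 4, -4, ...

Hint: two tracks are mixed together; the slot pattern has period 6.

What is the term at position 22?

-512

The slot pattern repeats as AAABBB (period 6), so there are 2 interleaved tracks.
Track A: 4, -4, 4, -4, 4, -4, 4, -4, 4, -4, 4, -4. The oscillation 4·(−1)^(n+1).
Track B: 1, -2, 4, -8, 16, -32, 64, -128, 256. Geometric, ×-2 each step.
Term 22 comes from track B (its 10th entry): -512.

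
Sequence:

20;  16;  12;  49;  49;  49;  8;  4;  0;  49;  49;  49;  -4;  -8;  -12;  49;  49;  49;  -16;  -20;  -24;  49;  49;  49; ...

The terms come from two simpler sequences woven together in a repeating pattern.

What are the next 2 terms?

Reading positions in blocks of 6 reveals the pattern AAABBB — 2 tracks woven together.
Track A: 20, 16, 12, 8, 4, 0, -4, -8, -12, -16, -20, -24. Subtracting 4 each time.
Track B: 49, 49, 49, 49, 49, 49, 49, 49, 49, 49, 49, 49. Constant 49.
Term 25 comes from track A (its 13th entry): -28.
Position 26 → track A, term 14 = -32.

-28, -32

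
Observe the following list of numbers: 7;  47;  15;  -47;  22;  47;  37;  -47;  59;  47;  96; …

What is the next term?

The terms cycle through 2 interleaved subsequences.
Track A is 7, 15, 22, 37, 59, 96, which is each term equals the sum of the previous two.
Track B is 47, -47, 47, -47, 47, which is alternating ±47.
Position 12 → track B, term 6 = -47.

-47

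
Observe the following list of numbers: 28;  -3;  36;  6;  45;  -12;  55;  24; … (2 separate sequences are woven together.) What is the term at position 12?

The terms cycle through 2 interleaved subsequences.
Track A: 28, 36, 45, 55. Triangular numbers starting at T_7.
Track B: -3, 6, -12, 24. Multiplying by -2 each time.
The 12th slot belongs to track B; its 6th term is 96.

96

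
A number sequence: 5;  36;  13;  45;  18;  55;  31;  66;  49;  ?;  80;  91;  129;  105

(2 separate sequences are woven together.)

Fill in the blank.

78

Taking every 2nd term gives 2 separate tracks.
Subsequence A = 5, 13, 18, 31, 49, 80, 129: Fibonacci-style (each term is the sum of the two before it).
Subsequence B = 36, 45, 55, 66, ?, 91, 105: triangular numbers n(n+1)/2 for n = 8, 9, ….
So the missing entry in subsequence B is 78.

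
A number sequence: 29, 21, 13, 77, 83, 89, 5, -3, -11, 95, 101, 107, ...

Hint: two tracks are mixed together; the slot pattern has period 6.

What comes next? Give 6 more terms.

-19, -27, -35, 113, 119, 125

The slot pattern repeats as AAABBB (period 6), so there are 2 interleaved tracks.
Track A: 29, 21, 13, 5, -3, -11. Arithmetic with common difference −8.
Track B: 77, 83, 89, 95, 101, 107. Arithmetic, step +6.
The 13th slot belongs to track A; its 7th term is -19.
Position 14 → track A, term 8 = -27.
Position 15 falls in track A as its term 9, giving -35.
Position 16 falls in track B as its term 7, giving 113.
The 17th slot belongs to track B; its 8th term is 119.
Position 18 → track B, term 9 = 125.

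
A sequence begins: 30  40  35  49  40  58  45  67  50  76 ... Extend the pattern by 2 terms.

55, 85

Positions 1, 3, 5, … form one subsequence and positions 2, 4, 6, … form another.
Subsequence A: 30, 35, 40, 45, 50 (adding 5 each time).
Subsequence B: 40, 49, 58, 67, 76 (arithmetic with common difference +9).
Position 11 → subsequence A, term 6 = 55.
The 12th slot belongs to subsequence B; its 6th term is 85.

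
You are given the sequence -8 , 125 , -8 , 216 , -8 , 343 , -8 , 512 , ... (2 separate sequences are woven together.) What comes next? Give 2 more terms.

Positions 1, 3, 5, … form one subsequence and positions 2, 4, 6, … form another.
Stream A = -8, -8, -8, -8: the constant sequence -8.
Stream B = 125, 216, 343, 512: perfect cubes starting at 5³.
Position 9 falls in stream A as its term 5, giving -8.
Position 10 falls in stream B as its term 5, giving 729.

-8, 729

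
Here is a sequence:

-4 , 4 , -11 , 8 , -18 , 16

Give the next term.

-25

Odd-indexed and even-indexed terms follow separate rules.
Track A is -4, -11, -18, which is arithmetic with common difference −7.
Track B is 4, 8, 16, which is powers 2^2, 2^3, 2^4, ….
Term 7 comes from track A (its 4th entry): -25.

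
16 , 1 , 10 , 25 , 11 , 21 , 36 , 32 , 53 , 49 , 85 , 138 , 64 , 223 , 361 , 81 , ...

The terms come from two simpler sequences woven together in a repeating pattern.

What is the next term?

The slot pattern repeats as ABB (period 3), so there are 2 interleaved tracks.
Track A is 16, 25, 36, 49, 64, 81, which is perfect squares starting at 4².
Track B is 1, 10, 11, 21, 32, 53, 85, 138, 223, 361, which is Fibonacci-style (each term is the sum of the two before it).
The 17th slot belongs to track B; its 11th term is 584.

584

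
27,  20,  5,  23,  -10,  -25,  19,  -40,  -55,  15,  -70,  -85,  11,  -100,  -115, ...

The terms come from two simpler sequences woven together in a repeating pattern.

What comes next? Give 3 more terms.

The slot pattern repeats as ABB (period 3), so there are 2 interleaved tracks.
Stream A is 27, 23, 19, 15, 11, which is linear: a_n = 31 − 4·n.
Stream B is 20, 5, -10, -25, -40, -55, -70, -85, -100, -115, which is arithmetic with common difference −15.
Position 16 → stream A, term 6 = 7.
The 17th slot belongs to stream B; its 11th term is -130.
Position 18 → stream B, term 12 = -145.

7, -130, -145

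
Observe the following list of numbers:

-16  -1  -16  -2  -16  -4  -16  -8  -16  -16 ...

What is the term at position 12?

-32

Odd-indexed and even-indexed terms follow separate rules.
Stream A: -16, -16, -16, -16, -16. The constant sequence -16.
Stream B: -1, -2, -4, -8, -16. Multiplying by 2 each time.
Term 12 comes from stream B (its 6th entry): -32.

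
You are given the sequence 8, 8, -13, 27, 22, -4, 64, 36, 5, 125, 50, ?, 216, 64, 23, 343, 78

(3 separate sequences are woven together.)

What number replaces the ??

Split by position mod 3 into 3 tracks.
Track A is 8, 27, 64, 125, 216, 343, which is consecutive cubes n³ from n = 2.
Track B is 8, 22, 36, 50, 64, 78, which is arithmetic with common difference +14.
Track C is -13, -4, 5, ?, 23, which is arithmetic, step +9.
Filling track C at index 4 by its rule yields 14.

14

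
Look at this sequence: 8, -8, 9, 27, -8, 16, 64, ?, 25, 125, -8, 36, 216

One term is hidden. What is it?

-8

Split by position mod 3 into 3 tracks.
Track A: 8, 27, 64, 125, 216 — perfect cubes starting at 2³.
Track B: -8, -8, ?, -8 — the constant sequence -8.
Track C: 9, 16, 25, 36 — the squares 3², 4², 5², ….
Filling track B at index 3 by its rule yields -8.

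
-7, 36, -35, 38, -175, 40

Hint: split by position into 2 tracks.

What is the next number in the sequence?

-875

Taking every 2nd term gives 2 separate tracks.
Stream A: -7, -35, -175 (a geometric progression (common ratio 5)).
Stream B: 36, 38, 40 (arithmetic, step +2).
Position 7 falls in stream A as its term 4, giving -875.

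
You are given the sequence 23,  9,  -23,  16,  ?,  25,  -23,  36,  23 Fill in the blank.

The terms cycle through 2 interleaved subsequences.
Subsequence A: 23, -23, ?, -23, 23 — alternating ±23.
Subsequence B: 9, 16, 25, 36 — perfect squares starting at 3².
So the missing entry in subsequence A is 23.

23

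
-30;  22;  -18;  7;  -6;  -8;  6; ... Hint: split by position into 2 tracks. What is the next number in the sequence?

-23

Odd-indexed and even-indexed terms follow separate rules.
Stream A is -30, -18, -6, 6, which is arithmetic with common difference +12.
Stream B is 22, 7, -8, which is linear: a_n = 37 − 15·n.
The 8th slot belongs to stream B; its 4th term is -23.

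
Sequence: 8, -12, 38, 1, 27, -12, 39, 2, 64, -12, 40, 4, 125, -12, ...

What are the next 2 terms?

Split by position mod 4 into 4 tracks.
Subsequence A is 8, 27, 64, 125, which is the cubes 2³, 3³, 4³, ….
Subsequence B is -12, -12, -12, -12, which is always -12.
Subsequence C is 38, 39, 40, which is adding 1 each time.
Subsequence D is 1, 2, 4, which is successive powers of 2.
Position 15 falls in subsequence C as its term 4, giving 41.
The 16th slot belongs to subsequence D; its 4th term is 8.

41, 8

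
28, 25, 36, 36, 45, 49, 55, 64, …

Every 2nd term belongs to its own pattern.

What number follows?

Split by position mod 2 into 2 tracks.
Track A: 28, 36, 45, 55 (triangular numbers starting at T_7).
Track B: 25, 36, 49, 64 (perfect squares starting at 5²).
Position 9 → track A, term 5 = 66.

66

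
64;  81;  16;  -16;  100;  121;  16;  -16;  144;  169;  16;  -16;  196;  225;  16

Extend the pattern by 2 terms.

-16, 256

Reading positions in blocks of 4 reveals the pattern AABB — 2 tracks woven together.
Stream A is 64, 81, 100, 121, 144, 169, 196, 225, which is the squares 8², 9², 10², ….
Stream B is 16, -16, 16, -16, 16, -16, 16, which is the oscillation 16·(−1)^(n+1).
The 16th slot belongs to stream B; its 8th term is -16.
The 17th slot belongs to stream A; its 9th term is 256.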